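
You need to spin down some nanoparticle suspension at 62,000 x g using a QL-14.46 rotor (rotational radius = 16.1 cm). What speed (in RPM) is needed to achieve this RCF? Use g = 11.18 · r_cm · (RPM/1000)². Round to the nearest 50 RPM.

62,000 = 11.18 × 16.1 × (N/1000)²
(N/1000)² = 62,000 / 179.998 = 344.4483
N = 1000 × √344.4483 ≈ 18,559.3

18550 RPM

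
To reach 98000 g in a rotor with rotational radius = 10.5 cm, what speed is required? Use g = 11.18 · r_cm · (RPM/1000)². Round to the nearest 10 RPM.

98,000 = 11.18 × 10.5 × (N/1000)²
(N/1000)² = 98,000 / 117.39 = 834.8241
N = 1000 × √834.8241 ≈ 28,893.3

≈ 28890 RPM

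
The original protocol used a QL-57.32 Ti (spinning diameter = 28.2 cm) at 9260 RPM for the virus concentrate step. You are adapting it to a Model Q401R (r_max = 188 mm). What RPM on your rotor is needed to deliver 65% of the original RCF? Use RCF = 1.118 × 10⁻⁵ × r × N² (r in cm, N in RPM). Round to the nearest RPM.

6465 RPM

Original rotor: r = 28.2 / 2 = 14.1 cm
RCF_original = 1.118 × 10⁻⁵ × 14.1 × (9260)² = 1.118 × 10⁻⁵ × 14.1 × 85,747,600 ≈ 13,517.1 × g
Target RCF = 0.65 × 13,517.1 ≈ 8,786.1 × g
Your rotor: r = 188 mm = 18.8 cm
8,786.1 = 1.118 × 10⁻⁵ × 18.8 × N²
N² = 8,786.1 / (21.0184 × 10⁻⁵) = 41,801,945
N ≈ √41,801,945 ≈ 6,465.4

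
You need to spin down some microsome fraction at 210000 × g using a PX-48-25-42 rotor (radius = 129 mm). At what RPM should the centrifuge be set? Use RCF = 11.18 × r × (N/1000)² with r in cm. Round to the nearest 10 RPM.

r = 129 mm = 12.9 cm
210,000 = 11.18 × 12.9 × (N/1000)²
(N/1000)² = 210,000 / 144.222 = 1456.089
N = 1000 × √1456.089 ≈ 38,158.7

38160 RPM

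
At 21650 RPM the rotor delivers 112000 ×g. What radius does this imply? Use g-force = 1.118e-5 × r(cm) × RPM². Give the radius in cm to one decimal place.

112000 = 1.118 × 10⁻⁵ × r × (21650)²
r = 112000 / (1.118 × 10⁻⁵ × 468,722,500) = 112000 / 5240.318 ≈ 21.373 cm

r ≈ 21.4 cm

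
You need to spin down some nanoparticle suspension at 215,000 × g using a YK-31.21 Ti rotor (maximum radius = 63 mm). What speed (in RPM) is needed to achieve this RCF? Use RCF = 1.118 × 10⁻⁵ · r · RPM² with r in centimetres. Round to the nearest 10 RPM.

r = 63 mm = 6.3 cm
215,000 = 1.118 × 10⁻⁵ × 6.3 × N²
N² = 215,000 / (7.0434 × 10⁻⁵) = 3,052,503,053
N ≈ √3,052,503,053 ≈ 55,249.5

55250 RPM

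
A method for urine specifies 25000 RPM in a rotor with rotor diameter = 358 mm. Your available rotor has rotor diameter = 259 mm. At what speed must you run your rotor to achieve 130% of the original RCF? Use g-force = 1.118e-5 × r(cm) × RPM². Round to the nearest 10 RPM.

≈ 33510 RPM

Original rotor: r = 358 mm / 2 = 179 mm = 17.9 cm
RCF = 1.118 × 10⁻⁵ × r × N²
RCF_original = 1.118 × 10⁻⁵ × 17.9 × (25000)² = 1.118 × 10⁻⁵ × 17.9 × 625,000,000 ≈ 125,076.2 × g
Target RCF = 1.3 × 125,076.2 ≈ 162,599.1 × g
Your rotor: r = 259 mm / 2 = 129.5 mm = 12.95 cm
162,599.1 = 1.118 × 10⁻⁵ × 12.95 × N²
N² = 162,599.1 / (14.4781 × 10⁻⁵) = 1,123,069,325
N ≈ √1,123,069,325 ≈ 33,512.2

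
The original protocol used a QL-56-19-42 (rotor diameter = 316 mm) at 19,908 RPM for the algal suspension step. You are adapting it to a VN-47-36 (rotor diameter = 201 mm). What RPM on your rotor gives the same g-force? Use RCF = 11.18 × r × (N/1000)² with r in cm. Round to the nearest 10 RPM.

24960 RPM

Original rotor: r = 316 mm / 2 = 158 mm = 15.8 cm
RCF = 11.18 × r × (N/1000)²
RCF_original = 11.18 × 15.8 × (19.908)² = 11.18 × 15.8 × 396.328464 ≈ 70,009 × g
Your rotor: r = 201 mm / 2 = 100.5 mm = 10.05 cm
70,009 = 11.18 × 10.05 × (N/1000)²
(N/1000)² = 70,009 / 112.359 = 623.0832
N = 1000 × √623.0832 ≈ 24,961.6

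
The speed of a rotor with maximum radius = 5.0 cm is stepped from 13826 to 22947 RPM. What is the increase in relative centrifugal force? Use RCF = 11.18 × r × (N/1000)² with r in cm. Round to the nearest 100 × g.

18700 g

RCF₁ = 11.18 × 5 × (13.826)² = 11.18 × 5 × 191.158276 ≈ 10,685.7 × g
RCF₂ = 11.18 × 5 × (22.947)² = 11.18 × 5 × 526.564809 ≈ 29,435 × g
Increase = 29,435 − 10,685.7 = 18,749.3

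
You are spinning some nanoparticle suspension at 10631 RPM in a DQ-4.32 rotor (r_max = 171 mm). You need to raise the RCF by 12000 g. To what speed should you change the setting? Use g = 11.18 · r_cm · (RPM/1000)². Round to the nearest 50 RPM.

≈ 13250 RPM

r = 171 mm = 17.1 cm
Current RCF = 11.18 × 17.1 × (10.631)² = 11.18 × 17.1 × 113.018161 ≈ 21,606.6 × g
Target RCF = 21,606.6 + 12,000 = 33,606.6 × g
(N/1000)² = 33,606.6 / 191.178 = 175.787
N = 1000 × √175.787 ≈ 13,258.5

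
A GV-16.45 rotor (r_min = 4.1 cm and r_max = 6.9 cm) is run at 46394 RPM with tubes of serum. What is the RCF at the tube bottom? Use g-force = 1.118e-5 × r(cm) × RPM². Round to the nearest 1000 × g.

RCF ≈ 166000 g

Use r_max = 6.9 cm.
RCF = 1.118 × 10⁻⁵ × 6.9 × (46394)² = 1.118 × 10⁻⁵ × 6.9 × 2,152,403,236 ≈ 166,040.7 × g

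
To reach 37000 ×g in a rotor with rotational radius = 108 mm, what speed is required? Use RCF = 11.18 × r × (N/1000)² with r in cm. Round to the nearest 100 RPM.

r = 108 mm = 10.8 cm
37,000 = 11.18 × 10.8 × (N/1000)²
(N/1000)² = 37,000 / 120.744 = 306.4334
N = 1000 × √306.4334 ≈ 17,505.2

N ≈ 17500 RPM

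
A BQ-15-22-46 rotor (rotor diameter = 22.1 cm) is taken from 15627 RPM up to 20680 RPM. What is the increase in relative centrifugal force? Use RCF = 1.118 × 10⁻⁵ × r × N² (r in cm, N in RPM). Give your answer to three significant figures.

r = 22.1 / 2 = 11.05 cm
RCF₁ = 1.118 × 10⁻⁵ × 11.05 × (15627)² = 1.118 × 10⁻⁵ × 11.05 × 244,203,129 ≈ 30,168.6 × g
RCF₂ = 1.118 × 10⁻⁵ × 11.05 × (20680)² = 1.118 × 10⁻⁵ × 11.05 × 427,662,400 ≈ 52,833 × g
Increase = 52,833 − 30,168.6 = 22,664.4

≈ 22700 g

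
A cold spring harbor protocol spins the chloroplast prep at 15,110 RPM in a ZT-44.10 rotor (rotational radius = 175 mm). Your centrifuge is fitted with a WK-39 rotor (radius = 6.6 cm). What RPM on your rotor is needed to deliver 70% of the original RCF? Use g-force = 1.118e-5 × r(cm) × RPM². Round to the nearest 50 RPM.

Original rotor: r = 175 mm = 17.5 cm
RCF_original = 1.118 × 10⁻⁵ × 17.5 × (15110)² = 1.118 × 10⁻⁵ × 17.5 × 228,312,100 ≈ 44,669.3 × g
Target RCF = 0.7 × 44,669.3 ≈ 31,268.5 × g
31,268.5 = 1.118 × 10⁻⁵ × 6.6 × N²
N² = 31,268.5 / (7.3788 × 10⁻⁵) = 423,761,316
N ≈ √423,761,316 ≈ 20,585.5

20600 RPM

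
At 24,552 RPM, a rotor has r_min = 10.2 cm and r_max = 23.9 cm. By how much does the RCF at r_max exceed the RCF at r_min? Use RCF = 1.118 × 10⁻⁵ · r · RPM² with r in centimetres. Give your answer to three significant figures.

ΔRCF = 1.118 × 10⁻⁵ × (r_max − r_min) × N² = 1.118 × 10⁻⁵ × 13.7 × 602,800,704 ≈ 92,328.6

≈ 92300 ×g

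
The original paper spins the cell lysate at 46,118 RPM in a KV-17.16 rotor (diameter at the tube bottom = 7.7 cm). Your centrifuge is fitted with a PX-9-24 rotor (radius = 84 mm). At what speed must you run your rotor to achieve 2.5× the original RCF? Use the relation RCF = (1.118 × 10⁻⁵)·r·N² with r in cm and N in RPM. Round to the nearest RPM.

≈ 49366 RPM

Original rotor: r = 7.7 / 2 = 3.85 cm
RCF_original = 1.118 × 10⁻⁵ × 3.85 × (46118)² = 1.118 × 10⁻⁵ × 3.85 × 2,126,869,924 ≈ 91,546.9 × g
Target RCF = 2.5 × 91,546.9 ≈ 228,867.2 × g
Your rotor: r = 84 mm = 8.4 cm
228,867.2 = 1.118 × 10⁻⁵ × 8.4 × N²
N² = 228,867.2 / (9.3912 × 10⁻⁵) = 2,437,038,930
N ≈ √2,437,038,930 ≈ 49,366.4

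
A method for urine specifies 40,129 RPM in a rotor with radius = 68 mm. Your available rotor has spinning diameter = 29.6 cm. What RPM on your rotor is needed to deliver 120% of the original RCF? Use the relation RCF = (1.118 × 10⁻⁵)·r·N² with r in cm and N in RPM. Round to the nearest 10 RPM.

Original rotor: r = 68 mm = 6.8 cm
RCF = 1.118 × 10⁻⁵ × r × N²
RCF_original = 1.118 × 10⁻⁵ × 6.8 × (40129)² = 1.118 × 10⁻⁵ × 6.8 × 1,610,336,641 ≈ 122,424.2 × g
Target RCF = 1.2 × 122,424.2 ≈ 146,909 × g
Your rotor: r = 29.6 / 2 = 14.8 cm
146,909 = 1.118 × 10⁻⁵ × 14.8 × N²
N² = 146,909 / (16.5464 × 10⁻⁵) = 887,860,804
N ≈ √887,860,804 ≈ 29,797.0

≈ 29800 RPM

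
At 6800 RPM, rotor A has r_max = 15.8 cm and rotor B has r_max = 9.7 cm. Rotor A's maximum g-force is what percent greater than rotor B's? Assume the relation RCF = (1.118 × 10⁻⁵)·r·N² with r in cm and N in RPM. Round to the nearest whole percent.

63%

At equal RPM, RCF scales linearly with r: ratio = 15.8 / 9.7 = 1.6289.
So rotor A delivers 62.9% more g-force.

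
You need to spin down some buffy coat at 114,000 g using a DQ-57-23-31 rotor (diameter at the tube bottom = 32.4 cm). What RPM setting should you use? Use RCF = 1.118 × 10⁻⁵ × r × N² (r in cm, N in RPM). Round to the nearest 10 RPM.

r = 32.4 / 2 = 16.2 cm
RCF = 1.118 × 10⁻⁵ × r × N²
114,000 = 1.118 × 10⁻⁵ × 16.2 × N²
N² = 114,000 / (18.1116 × 10⁻⁵) = 629,430,862
N ≈ √629,430,862 ≈ 25,088.5

N ≈ 25090 RPM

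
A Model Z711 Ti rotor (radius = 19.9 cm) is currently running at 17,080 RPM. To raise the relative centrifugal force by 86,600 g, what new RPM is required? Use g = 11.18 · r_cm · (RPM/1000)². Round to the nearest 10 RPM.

26100 RPM

Current RCF = 11.18 × 19.9 × (17.08)² = 11.18 × 19.9 × 291.7264 ≈ 64,903.9 × g
Target RCF = 64,903.9 + 86,600 = 151,503.9 × g
(N/1000)² = 151,503.9 / 222.482 = 680.9715
N = 1000 × √680.9715 ≈ 26,095.4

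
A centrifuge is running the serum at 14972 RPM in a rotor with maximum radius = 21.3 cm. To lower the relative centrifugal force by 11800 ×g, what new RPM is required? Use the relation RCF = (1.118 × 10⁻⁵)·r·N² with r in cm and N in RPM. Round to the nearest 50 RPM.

Current RCF = 1.118 × 10⁻⁵ × 21.3 × (14972)² = 1.118 × 10⁻⁵ × 21.3 × 224,160,784 ≈ 53,380.3 × g
Target RCF = 53,380.3 − 11,800 = 41,580.3 × g
N² = 41,580.3 / (23.8134 × 10⁻⁵) = 174,608,834
N ≈ √174,608,834 ≈ 13,214.0

N₂ ≈ 13200 RPM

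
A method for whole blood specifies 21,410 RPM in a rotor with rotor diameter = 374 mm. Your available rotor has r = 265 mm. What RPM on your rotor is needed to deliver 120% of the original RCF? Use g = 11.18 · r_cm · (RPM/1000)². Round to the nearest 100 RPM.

19700 RPM

Original rotor: r = 374 mm / 2 = 187 mm = 18.7 cm
RCF = 11.18 × r × (N/1000)²
RCF_original = 11.18 × 18.7 × (21.41)² = 11.18 × 18.7 × 458.3881 ≈ 95,833.4 × g
Target RCF = 1.2 × 95,833.4 ≈ 115,000.1 × g
Your rotor: r = 265 mm = 26.5 cm
115,000.1 = 11.18 × 26.5 × (N/1000)²
(N/1000)² = 115,000.1 / 296.27 = 388.1598
N = 1000 × √388.1598 ≈ 19,701.8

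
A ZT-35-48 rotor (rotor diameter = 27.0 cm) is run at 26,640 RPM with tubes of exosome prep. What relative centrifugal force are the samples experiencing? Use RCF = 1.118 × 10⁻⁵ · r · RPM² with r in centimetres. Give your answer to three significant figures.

≈ 107000 ×g

r = 27.0 / 2 = 13.5 cm
RCF = 1.118 × 10⁻⁵ × r × N²
RCF = 1.118 × 10⁻⁵ × 13.5 × (26640)² = 1.118 × 10⁻⁵ × 13.5 × 709,689,600 ≈ 107,113.5 × g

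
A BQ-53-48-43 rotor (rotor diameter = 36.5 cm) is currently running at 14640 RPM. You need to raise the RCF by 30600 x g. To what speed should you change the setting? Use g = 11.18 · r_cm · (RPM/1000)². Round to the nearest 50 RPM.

19100 RPM

r = 36.5 / 2 = 18.25 cm
Current RCF = 11.18 × 18.25 × (14.64)² = 11.18 × 18.25 × 214.3296 ≈ 43,730.7 × g
Target RCF = 43,730.7 + 30,600 = 74,330.7 × g
(N/1000)² = 74,330.7 / 204.035 = 364.3037
N = 1000 × √364.3037 ≈ 19,086.7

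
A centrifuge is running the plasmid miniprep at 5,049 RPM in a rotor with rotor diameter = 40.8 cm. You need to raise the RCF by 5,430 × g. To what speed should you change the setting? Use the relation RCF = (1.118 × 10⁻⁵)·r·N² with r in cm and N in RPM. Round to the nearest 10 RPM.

N₂ ≈ 7020 RPM

r = 40.8 / 2 = 20.4 cm
Current RCF = 1.118 × 10⁻⁵ × 20.4 × (5049)² = 1.118 × 10⁻⁵ × 20.4 × 25,492,401 ≈ 5,814.1 × g
Target RCF = 5,814.1 + 5,430 = 11,244.1 × g
N² = 11,244.1 / (22.8072 × 10⁻⁵) = 49,300,659
N ≈ √49,300,659 ≈ 7,021.4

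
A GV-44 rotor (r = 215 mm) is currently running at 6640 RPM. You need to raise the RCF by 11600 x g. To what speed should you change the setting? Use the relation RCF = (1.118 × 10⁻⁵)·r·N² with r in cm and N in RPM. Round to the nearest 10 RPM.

≈ 9610 RPM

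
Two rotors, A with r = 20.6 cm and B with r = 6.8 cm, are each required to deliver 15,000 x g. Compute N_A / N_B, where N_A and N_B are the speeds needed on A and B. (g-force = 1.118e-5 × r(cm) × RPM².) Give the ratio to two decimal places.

0.57

At fixed RCF, N ∝ 1/√r, so N_A/N_B = √(r_B/r_A) = √(6.8/20.6) = √0.330097 = 0.5745.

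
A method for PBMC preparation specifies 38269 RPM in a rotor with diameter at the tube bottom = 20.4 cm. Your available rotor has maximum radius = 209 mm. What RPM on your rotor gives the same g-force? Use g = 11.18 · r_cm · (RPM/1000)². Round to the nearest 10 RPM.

Original rotor: r = 20.4 / 2 = 10.2 cm
RCF = 11.18 × r × (N/1000)²
RCF_original = 11.18 × 10.2 × (38.269)² = 11.18 × 10.2 × 1,464.516361 ≈ 167,007.6 × g
Your rotor: r = 209 mm = 20.9 cm
167,007.6 = 11.18 × 20.9 × (N/1000)²
(N/1000)² = 167,007.6 / 233.662 = 714.7401
N = 1000 × √714.7401 ≈ 26,734.6

26730 RPM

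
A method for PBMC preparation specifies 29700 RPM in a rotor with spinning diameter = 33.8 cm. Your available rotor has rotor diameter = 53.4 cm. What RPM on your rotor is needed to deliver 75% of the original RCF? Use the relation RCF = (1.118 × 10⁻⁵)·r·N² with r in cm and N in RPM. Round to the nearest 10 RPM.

20460 RPM

Original rotor: r = 33.8 / 2 = 16.9 cm
RCF_original = 1.118 × 10⁻⁵ × 16.9 × (29700)² = 1.118 × 10⁻⁵ × 16.9 × 882,090,000 ≈ 166,663.8 × g
Target RCF = 0.75 × 166,663.8 ≈ 124,997.8 × g
Your rotor: r = 53.4 / 2 = 26.7 cm
124,997.8 = 1.118 × 10⁻⁵ × 26.7 × N²
N² = 124,997.8 / (29.8506 × 10⁻⁵) = 418,744,682
N ≈ √418,744,682 ≈ 20,463.3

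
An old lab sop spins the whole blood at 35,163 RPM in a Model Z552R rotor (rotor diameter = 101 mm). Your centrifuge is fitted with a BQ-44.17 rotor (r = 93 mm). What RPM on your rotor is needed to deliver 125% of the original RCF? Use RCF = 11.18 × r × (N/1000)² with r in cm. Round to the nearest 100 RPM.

Original rotor: r = 101 mm / 2 = 50.5 mm = 5.05 cm
RCF_original = 11.18 × 5.05 × (35.163)² = 11.18 × 5.05 × 1,236.436569 ≈ 69,808 × g
Target RCF = 1.25 × 69,808 ≈ 87,260 × g
Your rotor: r = 93 mm = 9.3 cm
87,260 = 11.18 × 9.3 × (N/1000)²
(N/1000)² = 87,260 / 103.974 = 839.2483
N = 1000 × √839.2483 ≈ 28,969.8

≈ 29000 RPM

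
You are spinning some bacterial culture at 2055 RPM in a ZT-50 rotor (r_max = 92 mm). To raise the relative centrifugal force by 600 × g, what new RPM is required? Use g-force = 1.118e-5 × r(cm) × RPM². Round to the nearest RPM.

N₂ ≈ 3171 RPM

r = 92 mm = 9.2 cm
Current RCF = 1.118 × 10⁻⁵ × 9.2 × (2055)² = 1.118 × 10⁻⁵ × 9.2 × 4,223,025 ≈ 434.4 × g
Target RCF = 434.4 + 600 = 1,034.4 × g
N² = 1,034.4 / (10.2856 × 10⁻⁵) = 10,056,778
N ≈ √10,056,778 ≈ 3,171.2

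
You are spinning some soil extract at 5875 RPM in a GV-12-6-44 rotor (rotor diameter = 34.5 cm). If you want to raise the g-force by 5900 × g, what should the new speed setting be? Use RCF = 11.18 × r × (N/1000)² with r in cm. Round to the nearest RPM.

N₂ ≈ 8069 RPM

r = 34.5 / 2 = 17.25 cm
Current RCF = 11.18 × 17.25 × (5.875)² = 11.18 × 17.25 × 34.515625 ≈ 6,656.5 × g
Target RCF = 6,656.5 + 5,900 = 12,556.5 × g
(N/1000)² = 12,556.5 / 192.855 = 65.1085
N = 1000 × √65.1085 ≈ 8,069.0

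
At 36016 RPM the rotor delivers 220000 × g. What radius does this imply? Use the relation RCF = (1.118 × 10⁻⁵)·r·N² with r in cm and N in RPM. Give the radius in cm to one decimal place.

220000 = 1.118 × 10⁻⁵ × r × (36016)²
r = 220000 / (1.118 × 10⁻⁵ × 1,297,152,256) = 220000 / 14502.16 ≈ 15.170 cm

r ≈ 15.2 cm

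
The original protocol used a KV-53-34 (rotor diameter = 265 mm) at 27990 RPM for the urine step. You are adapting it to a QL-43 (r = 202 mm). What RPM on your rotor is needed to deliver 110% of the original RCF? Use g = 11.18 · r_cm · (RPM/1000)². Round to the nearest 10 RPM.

23780 RPM

Original rotor: r = 265 mm / 2 = 132.5 mm = 13.25 cm
RCF = 11.18 × r × (N/1000)²
RCF_original = 11.18 × 13.25 × (27.99)² = 11.18 × 13.25 × 783.4401 ≈ 116,054.9 × g
Target RCF = 1.1 × 116,054.9 ≈ 127,660.4 × g
Your rotor: r = 202 mm = 20.2 cm
127,660.4 = 11.18 × 20.2 × (N/1000)²
(N/1000)² = 127,660.4 / 225.836 = 565.2792
N = 1000 × √565.2792 ≈ 23,775.6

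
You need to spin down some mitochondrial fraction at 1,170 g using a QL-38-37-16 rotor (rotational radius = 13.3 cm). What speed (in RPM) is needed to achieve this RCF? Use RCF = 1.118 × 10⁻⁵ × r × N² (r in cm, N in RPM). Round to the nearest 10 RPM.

RCF = 1.118 × 10⁻⁵ × r × N²
1,170 = 1.118 × 10⁻⁵ × 13.3 × N²
N² = 1,170 / (14.8694 × 10⁻⁵) = 7,868,508
N ≈ √7,868,508 ≈ 2,805.1

≈ 2810 RPM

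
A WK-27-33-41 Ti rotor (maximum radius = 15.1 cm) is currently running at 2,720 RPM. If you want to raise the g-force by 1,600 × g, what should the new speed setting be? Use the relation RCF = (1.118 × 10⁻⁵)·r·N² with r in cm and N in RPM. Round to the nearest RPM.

4108 RPM

Current RCF = 1.118 × 10⁻⁵ × 15.1 × (2720)² = 1.118 × 10⁻⁵ × 15.1 × 7,398,400 ≈ 1,249 × g
Target RCF = 1,249 + 1,600 = 2,849 × g
N² = 2,849 / (16.8818 × 10⁻⁵) = 16,876,162
N ≈ √16,876,162 ≈ 4,108.1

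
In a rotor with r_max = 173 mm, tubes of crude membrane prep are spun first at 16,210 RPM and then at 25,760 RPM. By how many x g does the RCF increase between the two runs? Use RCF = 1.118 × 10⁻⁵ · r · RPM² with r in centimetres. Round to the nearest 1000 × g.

78000 x g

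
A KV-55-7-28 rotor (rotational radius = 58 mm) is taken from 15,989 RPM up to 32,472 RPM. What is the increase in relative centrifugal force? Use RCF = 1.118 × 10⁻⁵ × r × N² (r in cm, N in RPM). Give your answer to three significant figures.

r = 58 mm = 5.8 cm
RCF₁ = 1.118 × 10⁻⁵ × 5.8 × (15989)² = 1.118 × 10⁻⁵ × 5.8 × 255,648,121 ≈ 16,577.2 × g
RCF₂ = 1.118 × 10⁻⁵ × 5.8 × (32472)² = 1.118 × 10⁻⁵ × 5.8 × 1,054,430,784 ≈ 68,373.5 × g
Increase = 68,373.5 − 16,577.2 = 51,796.3

≈ 51800 g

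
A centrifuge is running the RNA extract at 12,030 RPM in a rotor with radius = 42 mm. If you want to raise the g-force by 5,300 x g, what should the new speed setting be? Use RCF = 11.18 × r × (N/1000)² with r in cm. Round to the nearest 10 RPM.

r = 42 mm = 4.2 cm
Current RCF = 11.18 × 4.2 × (12.03)² = 11.18 × 4.2 × 144.7209 ≈ 6,795.5 × g
Target RCF = 6,795.5 + 5,300 = 12,095.5 × g
(N/1000)² = 12,095.5 / 46.956 = 257.5922
N = 1000 × √257.5922 ≈ 16,049.7

16050 RPM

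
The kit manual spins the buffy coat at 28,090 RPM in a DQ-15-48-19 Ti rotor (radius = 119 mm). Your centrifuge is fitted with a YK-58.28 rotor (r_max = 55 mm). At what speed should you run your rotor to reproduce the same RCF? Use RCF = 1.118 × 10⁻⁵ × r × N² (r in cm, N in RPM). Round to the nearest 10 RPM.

Original rotor: r = 119 mm = 11.9 cm
RCF_original = 1.118 × 10⁻⁵ × 11.9 × (28090)² = 1.118 × 10⁻⁵ × 11.9 × 789,048,100 ≈ 104,976.5 × g
Your rotor: r = 55 mm = 5.5 cm
104,976.5 = 1.118 × 10⁻⁵ × 5.5 × N²
N² = 104,976.5 / (6.149 × 10⁻⁵) = 1,707,212,555
N ≈ √1,707,212,555 ≈ 41,318.4

41320 RPM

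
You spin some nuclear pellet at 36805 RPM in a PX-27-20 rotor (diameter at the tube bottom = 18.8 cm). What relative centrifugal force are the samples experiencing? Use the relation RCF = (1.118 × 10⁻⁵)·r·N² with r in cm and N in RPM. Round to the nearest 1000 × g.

≈ 142000 ×g

r = 18.8 / 2 = 9.4 cm
RCF = 1.118 × 10⁻⁵ × r × N²
RCF = 1.118 × 10⁻⁵ × 9.4 × (36805)² = 1.118 × 10⁻⁵ × 9.4 × 1,354,608,025 ≈ 142,358.5 × g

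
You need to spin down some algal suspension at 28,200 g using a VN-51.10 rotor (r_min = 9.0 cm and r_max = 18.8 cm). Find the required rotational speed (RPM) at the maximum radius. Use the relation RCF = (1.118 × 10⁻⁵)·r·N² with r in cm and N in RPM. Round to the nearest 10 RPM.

Use r_max = 18.8 cm.
28,200 = 1.118 × 10⁻⁵ × 18.8 × N²
N² = 28,200 / (21.0184 × 10⁻⁵) = 134,168,157
N ≈ √134,168,157 ≈ 11,583.1

11580 RPM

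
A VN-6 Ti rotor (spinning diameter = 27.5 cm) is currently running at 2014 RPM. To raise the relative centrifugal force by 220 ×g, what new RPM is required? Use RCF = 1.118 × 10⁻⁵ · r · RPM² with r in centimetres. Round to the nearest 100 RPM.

r = 27.5 / 2 = 13.75 cm
Current RCF = 1.118 × 10⁻⁵ × 13.75 × (2014)² = 1.118 × 10⁻⁵ × 13.75 × 4,056,196 ≈ 623.5 × g
Target RCF = 623.5 + 220 = 843.5 × g
N² = 843.5 / (15.3725 × 10⁻⁵) = 5,487,071
N ≈ √5,487,071 ≈ 2,342.4

N₂ ≈ 2300 RPM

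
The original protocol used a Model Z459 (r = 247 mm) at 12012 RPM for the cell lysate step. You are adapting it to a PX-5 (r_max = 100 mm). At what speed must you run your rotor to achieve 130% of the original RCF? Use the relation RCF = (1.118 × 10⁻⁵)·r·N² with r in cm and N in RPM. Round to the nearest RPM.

Original rotor: r = 247 mm = 24.7 cm
RCF_original = 1.118 × 10⁻⁵ × 24.7 × (12012)² = 1.118 × 10⁻⁵ × 24.7 × 144,288,144 ≈ 39,844.6 × g
Target RCF = 1.3 × 39,844.6 ≈ 51,798 × g
Your rotor: r = 100 mm = 10.0 cm
51,798 = 1.118 × 10⁻⁵ × 10 × N²
N² = 51,798 / (11.18 × 10⁻⁵) = 463,309,481
N ≈ √463,309,481 ≈ 21,524.6

21525 RPM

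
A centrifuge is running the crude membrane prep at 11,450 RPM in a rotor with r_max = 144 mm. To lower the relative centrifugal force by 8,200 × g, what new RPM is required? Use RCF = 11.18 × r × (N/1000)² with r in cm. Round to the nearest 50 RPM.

8950 RPM

r = 144 mm = 14.4 cm
Current RCF = 11.18 × 14.4 × (11.45)² = 11.18 × 14.4 × 131.1025 ≈ 21,106.5 × g
Target RCF = 21,106.5 − 8,200 = 12,906.5 × g
(N/1000)² = 12,906.5 / 160.992 = 80.16858
N = 1000 × √80.16858 ≈ 8,953.7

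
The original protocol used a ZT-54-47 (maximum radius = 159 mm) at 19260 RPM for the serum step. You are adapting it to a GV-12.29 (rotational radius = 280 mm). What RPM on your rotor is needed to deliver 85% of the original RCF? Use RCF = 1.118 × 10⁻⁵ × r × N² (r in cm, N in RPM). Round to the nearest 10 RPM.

13380 RPM

Original rotor: r = 159 mm = 15.9 cm
RCF_original = 1.118 × 10⁻⁵ × 15.9 × (19260)² = 1.118 × 10⁻⁵ × 15.9 × 370,947,600 ≈ 65,940.4 × g
Target RCF = 0.85 × 65,940.4 ≈ 56,049.3 × g
Your rotor: r = 280 mm = 28.0 cm
56,049.3 = 1.118 × 10⁻⁵ × 28 × N²
N² = 56,049.3 / (31.304 × 10⁻⁵) = 179,048,364
N ≈ √179,048,364 ≈ 13,380.9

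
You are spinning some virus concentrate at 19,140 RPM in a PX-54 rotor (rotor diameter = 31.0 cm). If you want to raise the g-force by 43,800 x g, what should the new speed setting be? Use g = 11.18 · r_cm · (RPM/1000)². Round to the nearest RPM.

r = 31.0 / 2 = 15.5 cm
Current RCF = 11.18 × 15.5 × (19.14)² = 11.18 × 15.5 × 366.3396 ≈ 63,483 × g
Target RCF = 63,483 + 43,800 = 107,283 × g
(N/1000)² = 107,283 / 173.29 = 619.0952
N = 1000 × √619.0952 ≈ 24,881.6

24882 RPM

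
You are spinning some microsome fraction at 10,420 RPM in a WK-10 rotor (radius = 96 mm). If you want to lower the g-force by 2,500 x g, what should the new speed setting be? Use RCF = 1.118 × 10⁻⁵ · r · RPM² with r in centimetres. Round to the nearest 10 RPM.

9230 RPM

r = 96 mm = 9.6 cm
Current RCF = 1.118 × 10⁻⁵ × 9.6 × (10420)² = 1.118 × 10⁻⁵ × 9.6 × 108,576,400 ≈ 11,653.3 × g
Target RCF = 11,653.3 − 2,500 = 9,153.3 × g
N² = 9,153.3 / (10.7328 × 10⁻⁵) = 85,283,430
N ≈ √85,283,430 ≈ 9,234.9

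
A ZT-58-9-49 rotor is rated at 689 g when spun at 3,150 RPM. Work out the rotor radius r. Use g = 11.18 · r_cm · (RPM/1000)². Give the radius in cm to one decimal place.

r ≈ 6.2 cm

689 = 11.18 × r × (3.15)²
r = 689 / (11.18 × 9.9225) = 689 / 110.9335 ≈ 6.211 cm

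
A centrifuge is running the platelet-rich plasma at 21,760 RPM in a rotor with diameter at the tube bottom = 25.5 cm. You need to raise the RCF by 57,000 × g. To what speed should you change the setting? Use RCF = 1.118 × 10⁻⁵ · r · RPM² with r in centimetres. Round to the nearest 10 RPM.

≈ 29550 RPM

r = 25.5 / 2 = 12.75 cm
Current RCF = 1.118 × 10⁻⁵ × 12.75 × (21760)² = 1.118 × 10⁻⁵ × 12.75 × 473,497,600 ≈ 67,494.7 × g
Target RCF = 67,494.7 + 57,000 = 124,494.7 × g
N² = 124,494.7 / (14.2545 × 10⁻⁵) = 873,371,216
N ≈ √873,371,216 ≈ 29,552.9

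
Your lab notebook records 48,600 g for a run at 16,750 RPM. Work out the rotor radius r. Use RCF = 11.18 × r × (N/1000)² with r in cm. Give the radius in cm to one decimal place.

48600 = 11.18 × r × (16.75)²
r = 48600 / (11.18 × 280.5625) = 48600 / 3136.689 ≈ 15.494 cm

15.5 cm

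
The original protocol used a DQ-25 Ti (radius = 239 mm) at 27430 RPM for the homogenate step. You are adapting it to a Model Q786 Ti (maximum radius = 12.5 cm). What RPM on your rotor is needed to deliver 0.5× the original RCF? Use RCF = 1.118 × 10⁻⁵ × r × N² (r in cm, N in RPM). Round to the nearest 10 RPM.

≈ 26820 RPM

Original rotor: r = 239 mm = 23.9 cm
RCF = 1.118 × 10⁻⁵ × r × N²
RCF_original = 1.118 × 10⁻⁵ × 23.9 × (27430)² = 1.118 × 10⁻⁵ × 23.9 × 752,404,900 ≈ 201,044.1 × g
Target RCF = 0.5 × 201,044.1 ≈ 100,522.1 × g
100,522.1 = 1.118 × 10⁻⁵ × 12.5 × N²
N² = 100,522.1 / (13.975 × 10⁻⁵) = 719,299,463
N ≈ √719,299,463 ≈ 26,819.8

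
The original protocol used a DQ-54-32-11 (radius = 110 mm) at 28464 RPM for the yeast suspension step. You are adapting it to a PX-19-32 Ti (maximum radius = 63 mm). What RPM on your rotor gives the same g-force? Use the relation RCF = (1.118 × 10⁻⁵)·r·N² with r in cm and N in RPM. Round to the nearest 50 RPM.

37600 RPM

Original rotor: r = 110 mm = 11.0 cm
RCF_original = 1.118 × 10⁻⁵ × 11 × (28464)² = 1.118 × 10⁻⁵ × 11 × 810,199,296 ≈ 99,638.3 × g
Your rotor: r = 63 mm = 6.3 cm
99,638.3 = 1.118 × 10⁻⁵ × 6.3 × N²
N² = 99,638.3 / (7.0434 × 10⁻⁵) = 1,414,633,558
N ≈ √1,414,633,558 ≈ 37,611.6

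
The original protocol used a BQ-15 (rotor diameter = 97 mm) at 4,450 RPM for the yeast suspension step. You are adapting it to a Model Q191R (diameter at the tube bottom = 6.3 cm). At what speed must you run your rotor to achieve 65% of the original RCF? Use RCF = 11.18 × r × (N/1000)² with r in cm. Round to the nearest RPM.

Original rotor: r = 97 mm / 2 = 48.5 mm = 4.85 cm
RCF_original = 11.18 × 4.85 × (4.45)² = 11.18 × 4.85 × 19.8025 ≈ 1,073.8 × g
Target RCF = 0.65 × 1,073.8 ≈ 698 × g
Your rotor: r = 6.3 / 2 = 3.15 cm
698 = 11.18 × 3.15 × (N/1000)²
(N/1000)² = 698 / 35.217 = 19.81997
N = 1000 × √19.81997 ≈ 4,452.0

≈ 4452 RPM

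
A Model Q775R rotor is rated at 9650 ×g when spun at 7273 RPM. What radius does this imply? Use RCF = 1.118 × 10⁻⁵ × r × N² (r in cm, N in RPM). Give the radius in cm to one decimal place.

9650 = 1.118 × 10⁻⁵ × r × (7273)²
r = 9650 / (1.118 × 10⁻⁵ × 52,896,529) = 9650 / 591.3832 ≈ 16.318 cm

16.3 cm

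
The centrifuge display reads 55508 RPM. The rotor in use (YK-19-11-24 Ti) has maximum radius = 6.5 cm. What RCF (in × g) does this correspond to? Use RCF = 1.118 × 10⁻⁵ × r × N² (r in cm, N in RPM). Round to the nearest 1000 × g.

RCF ≈ 224000 × g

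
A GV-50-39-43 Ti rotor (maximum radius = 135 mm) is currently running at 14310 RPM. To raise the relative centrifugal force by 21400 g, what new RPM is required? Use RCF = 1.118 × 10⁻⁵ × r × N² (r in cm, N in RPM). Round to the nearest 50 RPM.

r = 135 mm = 13.5 cm
Current RCF = 1.118 × 10⁻⁵ × 13.5 × (14310)² = 1.118 × 10⁻⁵ × 13.5 × 204,776,100 ≈ 30,906.9 × g
Target RCF = 30,906.9 + 21,400 = 52,306.9 × g
N² = 52,306.9 / (15.093 × 10⁻⁵) = 346,563,970
N ≈ √346,563,970 ≈ 18,616.2

18600 RPM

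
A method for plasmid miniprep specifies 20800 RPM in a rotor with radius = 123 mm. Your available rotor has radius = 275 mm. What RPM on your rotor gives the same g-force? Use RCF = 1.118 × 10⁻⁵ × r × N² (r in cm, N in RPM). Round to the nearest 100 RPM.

≈ 13900 RPM

Original rotor: r = 123 mm = 12.3 cm
RCF_original = 1.118 × 10⁻⁵ × 12.3 × (20800)² = 1.118 × 10⁻⁵ × 12.3 × 432,640,000 ≈ 59,494.1 × g
Your rotor: r = 275 mm = 27.5 cm
59,494.1 = 1.118 × 10⁻⁵ × 27.5 × N²
N² = 59,494.1 / (30.745 × 10⁻⁵) = 193,508,213
N ≈ √193,508,213 ≈ 13,910.7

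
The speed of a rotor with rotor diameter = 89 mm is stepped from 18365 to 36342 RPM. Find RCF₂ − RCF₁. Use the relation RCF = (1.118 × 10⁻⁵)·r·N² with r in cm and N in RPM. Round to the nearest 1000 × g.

r = 89 mm / 2 = 44.5 mm = 4.45 cm
RCF₁ = 1.118 × 10⁻⁵ × 4.45 × (18365)² = 1.118 × 10⁻⁵ × 4.45 × 337,273,225 ≈ 16,779.7 × g
RCF₂ = 1.118 × 10⁻⁵ × 4.45 × (36342)² = 1.118 × 10⁻⁵ × 4.45 × 1,320,740,964 ≈ 65,708.2 × g
Increase = 65,708.2 − 16,779.7 = 48,928.5

≈ 49000 x g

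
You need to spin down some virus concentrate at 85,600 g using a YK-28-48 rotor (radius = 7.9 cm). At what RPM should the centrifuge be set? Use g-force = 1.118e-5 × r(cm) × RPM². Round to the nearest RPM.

N ≈ 31132 RPM

85,600 = 1.118 × 10⁻⁵ × 7.9 × N²
N² = 85,600 / (8.8322 × 10⁻⁵) = 969,180,952
N ≈ √969,180,952 ≈ 31,131.7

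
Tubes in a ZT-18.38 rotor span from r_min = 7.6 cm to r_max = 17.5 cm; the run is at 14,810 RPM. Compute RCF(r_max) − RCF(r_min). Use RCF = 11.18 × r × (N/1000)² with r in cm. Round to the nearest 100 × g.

RCF_max = 11.18 × 17.5 × (14.81)² = 11.18 × 17.5 × 219.3361 ≈ 42,913.1 × g
RCF_min = 11.18 × 7.6 × (14.81)² = 11.18 × 7.6 × 219.3361 ≈ 18,636.5 × g
ΔRCF = 42,913.1 − 18,636.5 = 24,276.6

≈ 24300 x g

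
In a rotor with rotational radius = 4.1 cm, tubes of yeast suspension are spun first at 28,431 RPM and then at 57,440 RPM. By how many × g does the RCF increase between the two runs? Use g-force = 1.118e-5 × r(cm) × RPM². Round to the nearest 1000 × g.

RCF₁ = 1.118 × 10⁻⁵ × 4.1 × (28431)² = 1.118 × 10⁻⁵ × 4.1 × 808,321,761 ≈ 37,051.9 × g
RCF₂ = 1.118 × 10⁻⁵ × 4.1 × (57440)² = 1.118 × 10⁻⁵ × 4.1 × 3,299,353,600 ≈ 151,235.8 × g
Increase = 151,235.8 − 37,051.9 = 114,183.9

≈ 114000 × g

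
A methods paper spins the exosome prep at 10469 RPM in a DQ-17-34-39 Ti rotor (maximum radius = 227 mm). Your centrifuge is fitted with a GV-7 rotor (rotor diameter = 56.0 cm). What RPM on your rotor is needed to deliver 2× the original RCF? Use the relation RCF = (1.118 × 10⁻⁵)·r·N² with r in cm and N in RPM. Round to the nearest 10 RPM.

≈ 13330 RPM

Original rotor: r = 227 mm = 22.7 cm
RCF = 1.118 × 10⁻⁵ × r × N²
RCF_original = 1.118 × 10⁻⁵ × 22.7 × (10469)² = 1.118 × 10⁻⁵ × 22.7 × 109,599,961 ≈ 27,814.9 × g
Target RCF = 2 × 27,814.9 ≈ 55,629.8 × g
Your rotor: r = 56.0 / 2 = 28 cm
55,629.8 = 1.118 × 10⁻⁵ × 28 × N²
N² = 55,629.8 / (31.304 × 10⁻⁵) = 177,708,280
N ≈ √177,708,280 ≈ 13,330.7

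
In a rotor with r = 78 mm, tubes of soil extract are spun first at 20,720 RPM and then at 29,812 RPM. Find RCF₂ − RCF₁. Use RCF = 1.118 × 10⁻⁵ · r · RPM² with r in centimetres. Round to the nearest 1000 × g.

40000 ×g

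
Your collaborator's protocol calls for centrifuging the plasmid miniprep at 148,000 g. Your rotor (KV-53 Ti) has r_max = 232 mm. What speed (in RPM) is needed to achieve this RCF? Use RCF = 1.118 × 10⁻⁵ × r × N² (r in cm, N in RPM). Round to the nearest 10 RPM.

23890 RPM

r = 232 mm = 23.2 cm
RCF = 1.118 × 10⁻⁵ × r × N²
148,000 = 1.118 × 10⁻⁵ × 23.2 × N²
N² = 148,000 / (25.9376 × 10⁻⁵) = 570,600,210
N ≈ √570,600,210 ≈ 23,887.2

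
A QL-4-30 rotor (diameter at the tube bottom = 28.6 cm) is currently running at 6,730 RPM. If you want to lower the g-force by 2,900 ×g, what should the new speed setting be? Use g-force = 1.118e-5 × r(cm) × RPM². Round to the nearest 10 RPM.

r = 28.6 / 2 = 14.3 cm
Current RCF = 1.118 × 10⁻⁵ × 14.3 × (6730)² = 1.118 × 10⁻⁵ × 14.3 × 45,292,900 ≈ 7,241.2 × g
Target RCF = 7,241.2 − 2,900 = 4,341.2 × g
N² = 4,341.2 / (15.9874 × 10⁻⁵) = 27,153,884
N ≈ √27,153,884 ≈ 5,210.9

N₂ ≈ 5210 RPM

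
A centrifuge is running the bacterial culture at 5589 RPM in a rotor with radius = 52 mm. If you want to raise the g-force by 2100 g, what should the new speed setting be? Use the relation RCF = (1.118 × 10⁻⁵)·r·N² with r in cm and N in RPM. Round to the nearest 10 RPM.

8210 RPM

r = 52 mm = 5.2 cm
Current RCF = 1.118 × 10⁻⁵ × 5.2 × (5589)² = 1.118 × 10⁻⁵ × 5.2 × 31,236,921 ≈ 1,816 × g
Target RCF = 1,816 + 2,100 = 3,916 × g
N² = 3,916 / (5.8136 × 10⁻⁵) = 67,359,295
N ≈ √67,359,295 ≈ 8,207.3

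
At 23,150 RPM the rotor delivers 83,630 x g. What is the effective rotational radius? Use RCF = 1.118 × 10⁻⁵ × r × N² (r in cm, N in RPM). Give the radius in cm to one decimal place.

83630 = 1.118 × 10⁻⁵ × r × (23150)²
r = 83630 / (1.118 × 10⁻⁵ × 535,922,500) = 83630 / 5991.614 ≈ 13.958 cm

r ≈ 14.0 cm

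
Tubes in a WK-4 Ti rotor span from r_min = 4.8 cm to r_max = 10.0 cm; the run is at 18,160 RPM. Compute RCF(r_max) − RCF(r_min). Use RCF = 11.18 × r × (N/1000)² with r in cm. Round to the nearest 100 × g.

ΔRCF ≈ 19200 ×g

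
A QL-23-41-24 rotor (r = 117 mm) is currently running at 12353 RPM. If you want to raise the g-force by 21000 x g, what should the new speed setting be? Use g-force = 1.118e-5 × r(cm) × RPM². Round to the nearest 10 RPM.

r = 117 mm = 11.7 cm
Current RCF = 1.118 × 10⁻⁵ × 11.7 × (12353)² = 1.118 × 10⁻⁵ × 11.7 × 152,596,609 ≈ 19,960.6 × g
Target RCF = 19,960.6 + 21,000 = 40,960.6 × g
N² = 40,960.6 / (13.0806 × 10⁻⁵) = 313,140,070
N ≈ √313,140,070 ≈ 17,695.8

N₂ ≈ 17700 RPM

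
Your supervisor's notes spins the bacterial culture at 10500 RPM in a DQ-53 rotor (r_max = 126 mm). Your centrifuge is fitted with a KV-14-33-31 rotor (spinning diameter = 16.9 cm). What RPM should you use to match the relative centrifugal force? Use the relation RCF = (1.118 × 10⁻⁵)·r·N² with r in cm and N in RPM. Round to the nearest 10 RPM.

12820 RPM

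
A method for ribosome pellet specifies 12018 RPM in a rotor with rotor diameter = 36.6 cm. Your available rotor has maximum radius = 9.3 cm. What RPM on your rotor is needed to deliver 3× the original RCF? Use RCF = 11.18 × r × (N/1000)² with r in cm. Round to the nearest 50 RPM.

29200 RPM

Original rotor: r = 36.6 / 2 = 18.3 cm
RCF_original = 11.18 × 18.3 × (12.018)² = 11.18 × 18.3 × 144.432324 ≈ 29,550 × g
Target RCF = 3 × 29,550 ≈ 88,650 × g
88,650 = 11.18 × 9.3 × (N/1000)²
(N/1000)² = 88,650 / 103.974 = 852.617
N = 1000 × √852.617 ≈ 29,199.6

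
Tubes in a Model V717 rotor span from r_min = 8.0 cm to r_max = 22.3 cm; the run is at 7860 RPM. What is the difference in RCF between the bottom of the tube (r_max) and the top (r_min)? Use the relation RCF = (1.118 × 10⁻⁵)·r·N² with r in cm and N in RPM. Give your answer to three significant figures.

ΔRCF ≈ 9880 × g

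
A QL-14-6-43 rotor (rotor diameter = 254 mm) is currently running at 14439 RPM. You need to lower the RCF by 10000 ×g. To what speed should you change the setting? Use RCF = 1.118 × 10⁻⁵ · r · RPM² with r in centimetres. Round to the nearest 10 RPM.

N₂ ≈ 11750 RPM

r = 254 mm / 2 = 127 mm = 12.7 cm
Current RCF = 1.118 × 10⁻⁵ × 12.7 × (14439)² = 1.118 × 10⁻⁵ × 12.7 × 208,484,721 ≈ 29,601.9 × g
Target RCF = 29,601.9 − 10,000 = 19,601.9 × g
N² = 19,601.9 / (14.1986 × 10⁻⁵) = 138,055,160
N ≈ √138,055,160 ≈ 11,749.7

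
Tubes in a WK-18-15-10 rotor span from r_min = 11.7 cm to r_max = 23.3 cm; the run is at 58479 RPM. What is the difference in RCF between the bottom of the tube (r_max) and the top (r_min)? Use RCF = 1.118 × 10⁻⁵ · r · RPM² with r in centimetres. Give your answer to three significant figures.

RCF_max = 1.118 × 10⁻⁵ × 23.3 × (58479)² = 1.118 × 10⁻⁵ × 23.3 × 3,419,793,441 ≈ 890,835.7 × g
RCF_min = 1.118 × 10⁻⁵ × 11.7 × (58479)² = 1.118 × 10⁻⁵ × 11.7 × 3,419,793,441 ≈ 447,329.5 × g
ΔRCF = 890,835.7 − 447,329.5 = 443,506.2

≈ 444000 ×g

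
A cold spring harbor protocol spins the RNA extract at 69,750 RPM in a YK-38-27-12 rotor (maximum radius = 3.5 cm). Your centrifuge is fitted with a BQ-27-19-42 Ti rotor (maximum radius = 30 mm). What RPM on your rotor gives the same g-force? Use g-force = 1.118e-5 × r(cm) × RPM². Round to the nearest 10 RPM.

RCF_original = 1.118 × 10⁻⁵ × 3.5 × (69750)² = 1.118 × 10⁻⁵ × 3.5 × 4,865,062,500 ≈ 190,369.9 × g
Your rotor: r = 30 mm = 3.0 cm
190,369.9 = 1.118 × 10⁻⁵ × 3 × N²
N² = 190,369.9 / (3.354 × 10⁻⁵) = 5,675,906,380
N ≈ √5,675,906,380 ≈ 75,338.6

75340 RPM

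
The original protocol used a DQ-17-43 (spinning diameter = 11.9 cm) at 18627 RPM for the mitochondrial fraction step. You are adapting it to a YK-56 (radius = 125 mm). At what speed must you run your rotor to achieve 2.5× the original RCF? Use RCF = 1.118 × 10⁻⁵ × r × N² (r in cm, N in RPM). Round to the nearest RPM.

Original rotor: r = 11.9 / 2 = 5.95 cm
RCF = 1.118 × 10⁻⁵ × r × N²
RCF_original = 1.118 × 10⁻⁵ × 5.95 × (18627)² = 1.118 × 10⁻⁵ × 5.95 × 346,965,129 ≈ 23,080.5 × g
Target RCF = 2.5 × 23,080.5 ≈ 57,701.2 × g
Your rotor: r = 125 mm = 12.5 cm
57,701.2 = 1.118 × 10⁻⁵ × 12.5 × N²
N² = 57,701.2 / (13.975 × 10⁻⁵) = 412,888,730
N ≈ √412,888,730 ≈ 20,319.7

20320 RPM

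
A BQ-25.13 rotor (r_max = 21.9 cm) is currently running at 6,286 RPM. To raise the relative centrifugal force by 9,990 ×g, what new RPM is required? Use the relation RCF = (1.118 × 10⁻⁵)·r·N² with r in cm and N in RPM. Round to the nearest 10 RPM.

Current RCF = 1.118 × 10⁻⁵ × 21.9 × (6286)² = 1.118 × 10⁻⁵ × 21.9 × 39,513,796 ≈ 9,674.6 × g
Target RCF = 9,674.6 + 9,990 = 19,664.6 × g
N² = 19,664.6 / (24.4842 × 10⁻⁵) = 80,315,469
N ≈ √80,315,469 ≈ 8,961.9

N₂ ≈ 8960 RPM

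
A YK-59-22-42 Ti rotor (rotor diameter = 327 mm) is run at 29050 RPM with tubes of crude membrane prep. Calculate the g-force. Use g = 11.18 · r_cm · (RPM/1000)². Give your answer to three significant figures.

r = 327 mm / 2 = 163.5 mm = 16.35 cm
RCF = 11.18 × 16.35 × (29.05)² = 11.18 × 16.35 × 843.9025 ≈ 154,259.5 × g

RCF ≈ 154000 g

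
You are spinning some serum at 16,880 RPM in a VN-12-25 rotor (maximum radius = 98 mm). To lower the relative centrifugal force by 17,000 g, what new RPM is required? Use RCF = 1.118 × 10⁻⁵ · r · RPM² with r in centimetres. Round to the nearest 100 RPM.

r = 98 mm = 9.8 cm
Current RCF = 1.118 × 10⁻⁵ × 9.8 × (16880)² = 1.118 × 10⁻⁵ × 9.8 × 284,934,400 ≈ 31,218.6 × g
Target RCF = 31,218.6 − 17,000 = 14,218.6 × g
N² = 14,218.6 / (10.9564 × 10⁻⁵) = 129,774,378
N ≈ √129,774,378 ≈ 11,391.9

11400 RPM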